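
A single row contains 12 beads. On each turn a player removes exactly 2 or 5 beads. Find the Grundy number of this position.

2

Grundy values for subtraction set {2, 5}:
g(0) = mex{} = 0
g(1) = mex{} = 0
g(2) = mex{0} = 1
g(3) = mex{0} = 1
g(4) = mex{1} = 0
g(5) = mex{0,1} = 2
g(6) = mex{0} = 1
g(7) = mex{1,2} = 0
g(8) = mex{1} = 0
g(9) = mex{0} = 1
g(10) = mex{0,2} = 1
g(11) = mex{1} = 0
g(12) = mex{0,1} = 2
So g(12) = 2.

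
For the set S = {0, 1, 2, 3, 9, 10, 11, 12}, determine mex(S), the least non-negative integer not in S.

4

The values 0, 1, 2, 3 are all present; 4 is the first non-negative integer missing from the set.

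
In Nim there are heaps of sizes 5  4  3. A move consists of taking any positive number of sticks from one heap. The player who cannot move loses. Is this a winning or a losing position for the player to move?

Write each in binary and XOR column by column:
  101  (5)
  100  (4)
  011  (3)
  ---
  010  (2)
The nim-sum is 2 ≠ 0, so this is an N-position: the player to move can win.

Winning position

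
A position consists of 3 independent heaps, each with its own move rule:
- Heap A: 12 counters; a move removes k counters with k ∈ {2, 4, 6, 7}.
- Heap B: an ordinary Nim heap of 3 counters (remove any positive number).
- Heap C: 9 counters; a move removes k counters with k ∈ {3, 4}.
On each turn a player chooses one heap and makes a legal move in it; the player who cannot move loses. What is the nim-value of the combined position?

2

Build the Grundy sequence for heap A with g(k) = mex{g(k−s) : s ∈ {2, 4, 6, 7}, s ≤ k}:
g(0) = mex{} = 0
g(1) = mex{} = 0
g(2) = mex{0} = 1
g(3) = mex{0} = 1
g(4) = mex{0,1} = 2
g(5) = mex{0,1} = 2
g(6) = mex{0,1,2} = 3
g(7) = mex{0,1,2} = 3
g(8) = mex{0,1,2,3} = 4
g(9) = mex{1,2,3} = 0
g(10) = mex{1,2,3,4} = 0
g(11) = mex{0,2,3} = 1
g(12) = mex{0,2,3,4} = 1
So g(12) = 1.
Heap B is a plain Nim heap of size 3, so its Grundy value is 3.
Grundy values for heap C (subtraction set {3, 4}):
k:     0  1  2  3  4  5  6  7  8  9
g(k):  0  0  0  1  1  1  2  0  0  0
So g(9) = 0.
The value of a disjunctive sum is the nim-sum of the parts.
Combined value = 1 ⊕ 3 ⊕ 0 = 2.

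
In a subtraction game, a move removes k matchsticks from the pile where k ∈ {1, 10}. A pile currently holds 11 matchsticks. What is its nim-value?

0

Build the Grundy sequence with g(k) = mex{g(k−s) : s ∈ {1, 10}, s ≤ k}:
g(0) = mex{} = 0
g(1) = mex{0} = 1
g(2) = mex{1} = 0
g(3) = mex{0} = 1
g(4) = mex{1} = 0
g(5) = mex{0} = 1
g(6) = mex{1} = 0
g(7) = mex{0} = 1
g(8) = mex{1} = 0
g(9) = mex{0} = 1
g(10) = mex{0,1} = 2
g(11) = mex{1,2} = 0
So g(11) = 0.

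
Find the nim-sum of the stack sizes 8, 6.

14

In binary:
  1000  (8)
  0110  (6)
  ----
  1110  (14)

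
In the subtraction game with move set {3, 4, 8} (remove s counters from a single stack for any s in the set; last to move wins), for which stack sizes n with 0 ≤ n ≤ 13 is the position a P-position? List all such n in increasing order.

0, 1, 2, 7, 12, 13

Compute g(0), g(1), … for moves {3, 4, 8}:
g(0) = mex{} = 0
g(1) = mex{} = 0
g(2) = mex{} = 0
g(3) = mex{0} = 1
g(4) = mex{0} = 1
g(5) = mex{0} = 1
g(6) = mex{0,1} = 2
g(7) = mex{1} = 0
g(8) = mex{0,1} = 2
g(9) = mex{0,1,2} = 3
g(10) = mex{0,2} = 1
g(11) = mex{0,1,2} = 3
g(12) = mex{1,2,3} = 0
g(13) = mex{1,3} = 0
The P-positions (g = 0) in 0..13 are 0, 1, 2, 7, 12, 13.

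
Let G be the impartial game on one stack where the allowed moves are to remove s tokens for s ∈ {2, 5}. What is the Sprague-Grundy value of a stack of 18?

Build the Grundy sequence with g(k) = mex{g(k−s) : s ∈ {2, 5}, s ≤ k}:
k:     0  1  2  3  4  5  6  7  8  9 10 11 12 13 14 15 16 17 18
g(k):  0  0  1  1  0  2  1  0  0  1  1  0  2  1  0  0  1  1  0
So g(18) = 0.

0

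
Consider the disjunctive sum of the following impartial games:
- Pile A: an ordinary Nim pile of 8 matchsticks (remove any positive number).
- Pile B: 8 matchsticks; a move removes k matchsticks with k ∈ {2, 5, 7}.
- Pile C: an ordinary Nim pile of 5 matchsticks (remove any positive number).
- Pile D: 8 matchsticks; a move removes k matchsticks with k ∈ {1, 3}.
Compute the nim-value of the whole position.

Pile A is a plain Nim pile of size 8, so its Grundy value is 8.
For pile B, compute g(0), g(1), … with moves {2, 5, 7}:
k:     0  1  2  3  4  5  6  7  8
g(k):  0  0  1  1  0  2  1  3  2
So g(8) = 2.
Pile C is a plain Nim pile of size 5, so its Grundy value is 5.
Grundy values for pile D (subtraction set {1, 3}):
k:     0  1  2  3  4  5  6  7  8
g(k):  0  1  0  1  0  1  0  1  0
So g(8) = 0.
By the Sprague-Grundy theorem, the Grundy value of a sum of independent games is the XOR of the component values.
Combined value = 8 XOR 2 XOR 5 XOR 0 = 15.

15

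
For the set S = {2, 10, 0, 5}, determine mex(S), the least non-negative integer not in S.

1

0 is in the set but 1 is not, so the mex is 1.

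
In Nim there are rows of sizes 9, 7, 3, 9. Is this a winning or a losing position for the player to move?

Compute the nim-sum pairwise:
9 XOR 7 = 14
14 XOR 3 = 13
13 XOR 9 = 4
The nim-sum is 4 ≠ 0, so this is an N-position: the player to move can win.

Winning position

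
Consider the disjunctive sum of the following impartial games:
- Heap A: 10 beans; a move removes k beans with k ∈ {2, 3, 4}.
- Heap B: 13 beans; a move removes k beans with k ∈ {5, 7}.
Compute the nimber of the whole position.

2

For heap A, compute g(0), g(1), … with moves {2, 3, 4}:
k:     0  1  2  3  4  5  6  7  8  9 10
g(k):  0  0  1  1  2  2  0  0  1  1  2
So g(10) = 2.
For heap B, compute g(0), g(1), … with moves {5, 7}:
g(0) = mex{} = 0
g(1) = mex{} = 0
g(2) = mex{} = 0
g(3) = mex{} = 0
g(4) = mex{} = 0
g(5) = mex{0} = 1
g(6) = mex{0} = 1
g(7) = mex{0} = 1
g(8) = mex{0} = 1
g(9) = mex{0} = 1
g(10) = mex{0,1} = 2
g(11) = mex{0,1} = 2
g(12) = mex{1} = 0
g(13) = mex{1} = 0
So g(13) = 0.
By the Sprague-Grundy theorem, the Grundy value of a sum of independent games is the XOR of the component values.
Combined value = 2 XOR 0 = 2.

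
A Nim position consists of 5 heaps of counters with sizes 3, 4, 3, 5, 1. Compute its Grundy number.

Write each in binary and XOR column by column:
  011  (3)
  100  (4)
  011  (3)
  101  (5)
  001  (1)
  ---
  000  (0)

0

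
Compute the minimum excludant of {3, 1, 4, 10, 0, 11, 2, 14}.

5

The values 0, 1, 2, 3, 4 are all present; 5 is the first non-negative integer missing from the set.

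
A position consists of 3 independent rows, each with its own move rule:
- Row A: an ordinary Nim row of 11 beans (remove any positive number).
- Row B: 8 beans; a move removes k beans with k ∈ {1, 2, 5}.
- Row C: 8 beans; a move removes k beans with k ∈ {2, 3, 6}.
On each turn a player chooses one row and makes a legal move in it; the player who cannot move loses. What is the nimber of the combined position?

11

Row A is a plain Nim row of size 11, so its Grundy value is 11.
Build the Grundy sequence for row B with g(k) = mex{g(k−s) : s ∈ {1, 2, 5}, s ≤ k}:
k:     0  1  2  3  4  5  6  7  8
g(k):  0  1  2  0  1  2  0  1  2
So g(8) = 2.
Grundy values for row C (subtraction set {2, 3, 6}):
k:     0  1  2  3  4  5  6  7  8
g(k):  0  0  1  1  2  0  3  1  2
So g(8) = 2.
By the Sprague-Grundy theorem, the Grundy value of a sum of independent games is the XOR of the component values.
Combined value = 11 ⊕ 2 ⊕ 2 = 11.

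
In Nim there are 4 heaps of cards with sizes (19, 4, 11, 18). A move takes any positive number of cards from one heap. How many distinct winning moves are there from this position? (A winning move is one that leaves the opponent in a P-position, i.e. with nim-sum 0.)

Compute the nim-sum pairwise:
19 XOR 4 = 23
23 XOR 11 = 28
28 XOR 18 = 14
The overall nim-sum is X = 14. A heap of size p has a winning move iff p XOR X < p (reduce it to p XOR X).
  19: 19 XOR 14 = 29 ≥ 19 — no move.
  4: 4 XOR 14 = 10 ≥ 4 — no move.
  11: 11 XOR 14 = 5 < 11 — winning move (to 5).
  18: 18 XOR 14 = 28 ≥ 18 — no move.
That gives 1 winning move.

1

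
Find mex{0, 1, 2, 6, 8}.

The values 0, 1, 2 are all present; 3 is the first non-negative integer missing from the set.

3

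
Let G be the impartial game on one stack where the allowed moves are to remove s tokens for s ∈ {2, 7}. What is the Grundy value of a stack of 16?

1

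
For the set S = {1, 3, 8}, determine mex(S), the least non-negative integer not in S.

0

0 is not in the set, so the mex is 0.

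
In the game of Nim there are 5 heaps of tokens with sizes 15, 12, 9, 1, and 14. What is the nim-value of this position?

5

Nim-sum: 15 ⊕ 12 ⊕ 9 ⊕ 1 ⊕ 14 = 5.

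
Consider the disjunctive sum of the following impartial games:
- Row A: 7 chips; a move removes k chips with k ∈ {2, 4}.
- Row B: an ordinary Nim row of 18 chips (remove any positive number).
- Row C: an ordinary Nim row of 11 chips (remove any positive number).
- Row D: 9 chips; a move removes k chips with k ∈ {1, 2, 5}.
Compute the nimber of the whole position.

25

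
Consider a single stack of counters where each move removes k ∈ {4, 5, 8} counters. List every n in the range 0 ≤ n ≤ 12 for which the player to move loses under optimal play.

0, 1, 2, 3, 12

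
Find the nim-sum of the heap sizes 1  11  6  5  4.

In binary:
  0001  (1)
  1011  (11)
  0110  (6)
  0101  (5)
  0100  (4)
  ----
  1101  (13)

13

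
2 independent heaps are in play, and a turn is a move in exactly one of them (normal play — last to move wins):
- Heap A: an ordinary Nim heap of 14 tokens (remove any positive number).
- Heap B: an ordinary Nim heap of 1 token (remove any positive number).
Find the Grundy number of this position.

15

Heap A is a plain Nim heap of size 14, so its Grundy value is 14.
Heap B is a plain Nim heap of size 1, so its Grundy value is 1.
The value of a disjunctive sum is the nim-sum of the parts.
Combined value = 14 XOR 1 = 15.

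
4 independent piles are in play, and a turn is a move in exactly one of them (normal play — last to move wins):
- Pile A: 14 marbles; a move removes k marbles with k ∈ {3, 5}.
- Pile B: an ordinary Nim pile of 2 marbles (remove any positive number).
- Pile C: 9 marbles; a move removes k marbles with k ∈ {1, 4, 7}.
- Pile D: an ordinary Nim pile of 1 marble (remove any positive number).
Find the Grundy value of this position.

0

Grundy values for pile A (subtraction set {3, 5}):
g(0) = mex{} = 0
g(1) = mex{} = 0
g(2) = mex{} = 0
g(3) = mex{0} = 1
g(4) = mex{0} = 1
g(5) = mex{0} = 1
g(6) = mex{0,1} = 2
g(7) = mex{0,1} = 2
g(8) = mex{1} = 0
g(9) = mex{1,2} = 0
g(10) = mex{1,2} = 0
g(11) = mex{0,2} = 1
g(12) = mex{0,2} = 1
g(13) = mex{0} = 1
g(14) = mex{0,1} = 2
So g(14) = 2.
Pile B is a plain Nim pile of size 2, so its Grundy value is 2.
For pile C, compute g(0), g(1), … with moves {1, 4, 7}:
k:     0  1  2  3  4  5  6  7  8  9
g(k):  0  1  0  1  2  0  1  2  0  1
So g(9) = 1.
Pile D is a plain Nim pile of size 1, so its Grundy value is 1.
The value of a disjunctive sum is the nim-sum of the parts.
Combined value = 2 XOR 2 XOR 1 XOR 1 = 0.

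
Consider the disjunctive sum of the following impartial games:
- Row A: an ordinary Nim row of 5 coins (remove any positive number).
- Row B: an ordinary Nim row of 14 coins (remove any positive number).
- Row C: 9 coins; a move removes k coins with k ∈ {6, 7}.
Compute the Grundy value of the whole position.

Row A is a plain Nim row of size 5, so its Grundy value is 5.
Row B is a plain Nim row of size 14, so its Grundy value is 14.
Build the Grundy sequence for row C with g(k) = mex{g(k−s) : s ∈ {6, 7}, s ≤ k}:
k:     0  1  2  3  4  5  6  7  8  9
g(k):  0  0  0  0  0  0  1  1  1  1
So g(9) = 1.
By the Sprague-Grundy theorem, the Grundy value of a sum of independent games is the XOR of the component values.
Combined value = 5 XOR 14 XOR 1 = 10.

10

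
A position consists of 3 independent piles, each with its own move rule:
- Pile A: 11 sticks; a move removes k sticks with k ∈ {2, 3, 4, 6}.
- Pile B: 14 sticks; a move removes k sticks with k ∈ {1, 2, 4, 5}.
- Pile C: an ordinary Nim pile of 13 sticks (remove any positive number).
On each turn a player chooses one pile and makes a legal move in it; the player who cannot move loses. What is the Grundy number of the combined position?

For pile A, compute g(0), g(1), … with moves {2, 3, 4, 6}:
k:     0  1  2  3  4  5  6  7  8  9 10 11
g(k):  0  0  1  1  2  2  3  3  0  0  1  1
So g(11) = 1.
For pile B, compute g(0), g(1), … with moves {1, 2, 4, 5}:
g(0) = mex{} = 0
g(1) = mex{0} = 1
g(2) = mex{0,1} = 2
g(3) = mex{1,2} = 0
g(4) = mex{0,2} = 1
g(5) = mex{0,1} = 2
g(6) = mex{1,2} = 0
g(7) = mex{0,2} = 1
g(8) = mex{0,1} = 2
g(9) = mex{1,2} = 0
g(10) = mex{0,2} = 1
g(11) = mex{0,1} = 2
g(12) = mex{1,2} = 0
g(13) = mex{0,2} = 1
g(14) = mex{0,1} = 2
So g(14) = 2.
Pile C is a plain Nim pile of size 13, so its Grundy value is 13.
The value of a disjunctive sum is the nim-sum of the parts.
Combined value = 1 ⊕ 2 ⊕ 13 = 14.

14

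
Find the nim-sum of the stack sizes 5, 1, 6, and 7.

5

Compute the nim-sum pairwise:
5 XOR 1 = 4
4 XOR 6 = 2
2 XOR 7 = 5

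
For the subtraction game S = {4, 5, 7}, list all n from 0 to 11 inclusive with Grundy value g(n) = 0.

Compute g(0), g(1), … for moves {4, 5, 7}:
k:     0  1  2  3  4  5  6  7  8  9 10 11
g(k):  0  0  0  0  1  1  1  1  2  2  2  0
The P-positions (g = 0) in 0..11 are 0, 1, 2, 3, 11.

0, 1, 2, 3, 11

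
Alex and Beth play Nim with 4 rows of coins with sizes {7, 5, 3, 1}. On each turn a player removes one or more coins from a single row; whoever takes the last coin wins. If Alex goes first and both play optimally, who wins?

Compute the nim-sum pairwise:
7 ^ 5 = 2
2 ^ 3 = 1
1 ^ 1 = 0
The nim-sum is 0, so this is a P-position: the player to move is in a losing position under optimal play; Alex is about to move from it and so loses — Beth wins.

Beth wins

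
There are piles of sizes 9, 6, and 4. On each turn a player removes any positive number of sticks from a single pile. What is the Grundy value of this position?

11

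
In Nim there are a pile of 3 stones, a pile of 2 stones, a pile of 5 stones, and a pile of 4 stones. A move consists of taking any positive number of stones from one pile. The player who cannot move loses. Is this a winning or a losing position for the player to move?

Losing position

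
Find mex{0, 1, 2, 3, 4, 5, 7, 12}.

6

The values 0, 1, 2, 3, 4, 5 are all present; 6 is the first non-negative integer missing from the set.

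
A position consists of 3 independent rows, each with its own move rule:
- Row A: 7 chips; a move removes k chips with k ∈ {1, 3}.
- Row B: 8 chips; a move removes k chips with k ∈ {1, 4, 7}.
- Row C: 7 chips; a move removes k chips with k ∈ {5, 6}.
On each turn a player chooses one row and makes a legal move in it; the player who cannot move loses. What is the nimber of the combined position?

0

For row A, compute g(0), g(1), … with moves {1, 3}:
g(0) = mex{} = 0
g(1) = mex{0} = 1
g(2) = mex{1} = 0
g(3) = mex{0} = 1
g(4) = mex{1} = 0
g(5) = mex{0} = 1
g(6) = mex{1} = 0
g(7) = mex{0} = 1
So g(7) = 1.
Build the Grundy sequence for row B with g(k) = mex{g(k−s) : s ∈ {1, 4, 7}, s ≤ k}:
k:     0  1  2  3  4  5  6  7  8
g(k):  0  1  0  1  2  0  1  2  0
So g(8) = 0.
For row C, compute g(0), g(1), … with moves {5, 6}:
k:     0  1  2  3  4  5  6  7
g(k):  0  0  0  0  0  1  1  1
So g(7) = 1.
By the Sprague-Grundy theorem, the Grundy value of a sum of independent games is the XOR of the component values.
Combined value = 1 XOR 0 XOR 1 = 0.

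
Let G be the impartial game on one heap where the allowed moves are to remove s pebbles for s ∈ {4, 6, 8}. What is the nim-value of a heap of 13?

0

Build the Grundy sequence with g(k) = mex{g(k−s) : s ∈ {4, 6, 8}, s ≤ k}:
g(0) = mex{} = 0
g(1) = mex{} = 0
g(2) = mex{} = 0
g(3) = mex{} = 0
g(4) = mex{0} = 1
g(5) = mex{0} = 1
g(6) = mex{0} = 1
g(7) = mex{0} = 1
g(8) = mex{0,1} = 2
g(9) = mex{0,1} = 2
g(10) = mex{0,1} = 2
g(11) = mex{0,1} = 2
g(12) = mex{1,2} = 0
g(13) = mex{1,2} = 0
So g(13) = 0.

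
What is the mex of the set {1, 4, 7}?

0

0 is not in the set, so the mex is 0.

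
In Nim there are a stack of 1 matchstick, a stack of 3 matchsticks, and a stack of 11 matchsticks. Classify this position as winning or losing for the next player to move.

Winning position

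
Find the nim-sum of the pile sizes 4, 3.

7

Nim-sum: 4 ^ 3 = 7.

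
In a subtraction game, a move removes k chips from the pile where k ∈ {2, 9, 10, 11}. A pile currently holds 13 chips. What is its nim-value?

2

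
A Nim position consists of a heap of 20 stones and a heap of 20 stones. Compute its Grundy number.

0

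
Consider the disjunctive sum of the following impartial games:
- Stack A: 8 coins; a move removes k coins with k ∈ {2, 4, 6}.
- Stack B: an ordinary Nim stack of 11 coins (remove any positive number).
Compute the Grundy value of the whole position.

11

Grundy values for stack A (subtraction set {2, 4, 6}):
g(0) = mex{} = 0
g(1) = mex{} = 0
g(2) = mex{0} = 1
g(3) = mex{0} = 1
g(4) = mex{0,1} = 2
g(5) = mex{0,1} = 2
g(6) = mex{0,1,2} = 3
g(7) = mex{0,1,2} = 3
g(8) = mex{1,2,3} = 0
So g(8) = 0.
Stack B is a plain Nim stack of size 11, so its Grundy value is 11.
The value of a disjunctive sum is the nim-sum of the parts.
Combined value = 0 XOR 11 = 11.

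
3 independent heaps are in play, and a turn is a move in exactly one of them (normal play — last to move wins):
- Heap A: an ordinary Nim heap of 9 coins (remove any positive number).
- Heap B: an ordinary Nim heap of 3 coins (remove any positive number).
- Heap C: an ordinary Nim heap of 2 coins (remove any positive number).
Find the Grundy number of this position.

8

Heap A is a plain Nim heap of size 9, so its Grundy value is 9.
Heap B is a plain Nim heap of size 3, so its Grundy value is 3.
Heap C is a plain Nim heap of size 2, so its Grundy value is 2.
By the Sprague-Grundy theorem, the Grundy value of a sum of independent games is the XOR of the component values.
Combined value = 9 XOR 3 XOR 2 = 8.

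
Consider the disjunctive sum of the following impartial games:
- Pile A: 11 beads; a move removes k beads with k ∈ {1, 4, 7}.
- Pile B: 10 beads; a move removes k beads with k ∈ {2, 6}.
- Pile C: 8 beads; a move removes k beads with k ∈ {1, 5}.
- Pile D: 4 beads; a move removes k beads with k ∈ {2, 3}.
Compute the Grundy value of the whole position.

For pile A, compute g(0), g(1), … with moves {1, 4, 7}:
g(0) = mex{} = 0
g(1) = mex{0} = 1
g(2) = mex{1} = 0
g(3) = mex{0} = 1
g(4) = mex{0,1} = 2
g(5) = mex{1,2} = 0
g(6) = mex{0} = 1
g(7) = mex{0,1} = 2
g(8) = mex{1,2} = 0
g(9) = mex{0} = 1
g(10) = mex{1} = 0
g(11) = mex{0,2} = 1
So g(11) = 1.
For pile B, compute g(0), g(1), … with moves {2, 6}:
k:     0  1  2  3  4  5  6  7  8  9 10
g(k):  0  0  1  1  0  0  1  1  0  0  1
So g(10) = 1.
For pile C, compute g(0), g(1), … with moves {1, 5}:
g(0) = mex{} = 0
g(1) = mex{0} = 1
g(2) = mex{1} = 0
g(3) = mex{0} = 1
g(4) = mex{1} = 0
g(5) = mex{0} = 1
g(6) = mex{1} = 0
g(7) = mex{0} = 1
g(8) = mex{1} = 0
So g(8) = 0.
Grundy values for pile D (subtraction set {2, 3}):
g(0) = mex{} = 0
g(1) = mex{} = 0
g(2) = mex{0} = 1
g(3) = mex{0} = 1
g(4) = mex{0,1} = 2
So g(4) = 2.
The value of a disjunctive sum is the nim-sum of the parts.
Combined value = 1 XOR 1 XOR 0 XOR 2 = 2.

2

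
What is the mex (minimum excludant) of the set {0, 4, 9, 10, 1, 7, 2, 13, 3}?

5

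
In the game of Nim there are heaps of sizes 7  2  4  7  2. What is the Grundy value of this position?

4

Nim-sum: 7 XOR 2 XOR 4 XOR 7 XOR 2 = 4.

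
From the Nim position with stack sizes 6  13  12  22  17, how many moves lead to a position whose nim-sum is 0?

0

Nim-sum: 6 XOR 13 XOR 12 XOR 22 XOR 17 = 0.
The nim-sum is already 0, so every move leaves a nonzero nim-sum — there are no winning moves.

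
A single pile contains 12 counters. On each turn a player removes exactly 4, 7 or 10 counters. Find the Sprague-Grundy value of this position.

3

Build the Grundy sequence with g(k) = mex{g(k−s) : s ∈ {4, 7, 10}, s ≤ k}:
g(0) = mex{} = 0
g(1) = mex{} = 0
g(2) = mex{} = 0
g(3) = mex{} = 0
g(4) = mex{0} = 1
g(5) = mex{0} = 1
g(6) = mex{0} = 1
g(7) = mex{0} = 1
g(8) = mex{0,1} = 2
g(9) = mex{0,1} = 2
g(10) = mex{0,1} = 2
g(11) = mex{0,1} = 2
g(12) = mex{0,1,2} = 3
So g(12) = 3.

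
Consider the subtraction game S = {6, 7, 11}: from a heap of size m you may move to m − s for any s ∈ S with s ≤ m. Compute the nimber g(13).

2

Compute g(0), g(1), … for moves {6, 7, 11}:
k:     0  1  2  3  4  5  6  7  8  9 10 11 12 13
g(k):  0  0  0  0  0  0  1  1  1  1  1  1  2  2
So g(13) = 2.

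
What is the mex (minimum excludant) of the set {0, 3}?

1

0 is in the set but 1 is not, so the mex is 1.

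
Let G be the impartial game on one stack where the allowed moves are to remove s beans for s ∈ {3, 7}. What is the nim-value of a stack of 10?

Grundy values for subtraction set {3, 7}:
k:     0  1  2  3  4  5  6  7  8  9 10
g(k):  0  0  0  1  1  1  0  2  2  1  0
So g(10) = 0.

0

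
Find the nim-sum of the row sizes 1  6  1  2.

4

Bitwise XOR of the heap sizes:
  001  (1)
  110  (6)
  001  (1)
  010  (2)
  ---
  100  (4)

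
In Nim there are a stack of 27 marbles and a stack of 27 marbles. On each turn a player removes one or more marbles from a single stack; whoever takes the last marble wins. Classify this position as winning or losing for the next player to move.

Losing position

Nim-sum: 27 ^ 27 = 0.
The nim-sum is 0, so this is a P-position: the player to move is in a losing position under optimal play.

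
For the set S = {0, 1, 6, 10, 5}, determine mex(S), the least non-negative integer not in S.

The values 0, 1 are all present; 2 is the first non-negative integer missing from the set.

2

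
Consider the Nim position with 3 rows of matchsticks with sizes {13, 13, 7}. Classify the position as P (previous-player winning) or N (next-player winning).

In binary:
  1101  (13)
  1101  (13)
  0111  (7)
  ----
  0111  (7)
The nim-sum is 7 ≠ 0, so this is an N-position: the player to move can win.

N-position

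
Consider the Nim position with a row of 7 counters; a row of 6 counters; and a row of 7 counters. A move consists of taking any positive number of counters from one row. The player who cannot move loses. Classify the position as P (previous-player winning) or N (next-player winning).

N-position

Compute the nim-sum pairwise:
7 XOR 6 = 1
1 XOR 7 = 6
The nim-sum is 6 ≠ 0, so this is an N-position: the player to move can win.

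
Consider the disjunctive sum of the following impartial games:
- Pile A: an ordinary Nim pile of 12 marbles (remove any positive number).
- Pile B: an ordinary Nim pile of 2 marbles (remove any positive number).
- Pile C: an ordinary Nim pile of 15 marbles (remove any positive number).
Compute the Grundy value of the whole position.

1

Pile A is a plain Nim pile of size 12, so its Grundy value is 12.
Pile B is a plain Nim pile of size 2, so its Grundy value is 2.
Pile C is a plain Nim pile of size 15, so its Grundy value is 15.
By the Sprague-Grundy theorem, the Grundy value of a sum of independent games is the XOR of the component values.
Combined value = 12 XOR 2 XOR 15 = 1.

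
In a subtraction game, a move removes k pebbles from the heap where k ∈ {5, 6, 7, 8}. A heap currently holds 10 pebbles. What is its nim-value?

2

Grundy values for subtraction set {5, 6, 7, 8}:
k:     0  1  2  3  4  5  6  7  8  9 10
g(k):  0  0  0  0  0  1  1  1  1  1  2
So g(10) = 2.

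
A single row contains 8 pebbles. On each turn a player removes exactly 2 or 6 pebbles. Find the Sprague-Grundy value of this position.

Build the Grundy sequence with g(k) = mex{g(k−s) : s ∈ {2, 6}, s ≤ k}:
k:     0  1  2  3  4  5  6  7  8
g(k):  0  0  1  1  0  0  1  1  0
So g(8) = 0.

0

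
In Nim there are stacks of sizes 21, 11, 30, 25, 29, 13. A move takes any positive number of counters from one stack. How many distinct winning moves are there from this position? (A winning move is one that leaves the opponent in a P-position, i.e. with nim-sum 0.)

Compute the nim-sum pairwise:
21 ^ 11 = 30
30 ^ 30 = 0
0 ^ 25 = 25
25 ^ 29 = 4
4 ^ 13 = 9
The overall nim-sum is X = 9. A stack of size p has a winning move iff p XOR X < p (reduce it to p XOR X).
  21: 21 XOR 9 = 28 ≥ 21 — no move.
  11: 11 XOR 9 = 2 < 11 — winning move (to 2).
  30: 30 XOR 9 = 23 < 30 — winning move (to 23).
  25: 25 XOR 9 = 16 < 25 — winning move (to 16).
  29: 29 XOR 9 = 20 < 29 — winning move (to 20).
  13: 13 XOR 9 = 4 < 13 — winning move (to 4).
That gives 5 winning moves.

5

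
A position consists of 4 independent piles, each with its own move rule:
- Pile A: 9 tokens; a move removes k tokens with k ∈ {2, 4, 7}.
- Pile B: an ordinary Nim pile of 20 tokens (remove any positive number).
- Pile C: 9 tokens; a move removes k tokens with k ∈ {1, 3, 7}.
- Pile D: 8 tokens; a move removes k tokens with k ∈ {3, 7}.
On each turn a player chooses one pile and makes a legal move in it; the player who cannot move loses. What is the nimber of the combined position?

23

Grundy values for pile A (subtraction set {2, 4, 7}):
g(0) = mex{} = 0
g(1) = mex{} = 0
g(2) = mex{0} = 1
g(3) = mex{0} = 1
g(4) = mex{0,1} = 2
g(5) = mex{0,1} = 2
g(6) = mex{1,2} = 0
g(7) = mex{0,1,2} = 3
g(8) = mex{0,2} = 1
g(9) = mex{1,2,3} = 0
So g(9) = 0.
Pile B is a plain Nim pile of size 20, so its Grundy value is 20.
Grundy values for pile C (subtraction set {1, 3, 7}):
g(0) = mex{} = 0
g(1) = mex{0} = 1
g(2) = mex{1} = 0
g(3) = mex{0} = 1
g(4) = mex{1} = 0
g(5) = mex{0} = 1
g(6) = mex{1} = 0
g(7) = mex{0} = 1
g(8) = mex{1} = 0
g(9) = mex{0} = 1
So g(9) = 1.
Grundy values for pile D (subtraction set {3, 7}):
g(0) = mex{} = 0
g(1) = mex{} = 0
g(2) = mex{} = 0
g(3) = mex{0} = 1
g(4) = mex{0} = 1
g(5) = mex{0} = 1
g(6) = mex{1} = 0
g(7) = mex{0,1} = 2
g(8) = mex{0,1} = 2
So g(8) = 2.
The value of a disjunctive sum is the nim-sum of the parts.
Combined value = 0 ⊕ 20 ⊕ 1 ⊕ 2 = 23.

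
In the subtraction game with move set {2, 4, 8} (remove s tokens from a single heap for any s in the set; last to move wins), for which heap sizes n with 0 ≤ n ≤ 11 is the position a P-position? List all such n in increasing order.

0, 1, 6, 7

Build the Grundy sequence with g(k) = mex{g(k−s) : s ∈ {2, 4, 8}, s ≤ k}:
k:     0  1  2  3  4  5  6  7  8  9 10 11
g(k):  0  0  1  1  2  2  0  0  1  1  2  2
The P-positions (g = 0) in 0..11 are 0, 1, 6, 7.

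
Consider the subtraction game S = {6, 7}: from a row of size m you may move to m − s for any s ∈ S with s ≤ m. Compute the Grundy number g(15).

Compute g(0), g(1), … for moves {6, 7}:
k:     0  1  2  3  4  5  6  7  8  9 10 11 12 13 14 15
g(k):  0  0  0  0  0  0  1  1  1  1  1  1  2  0  0  0
So g(15) = 0.

0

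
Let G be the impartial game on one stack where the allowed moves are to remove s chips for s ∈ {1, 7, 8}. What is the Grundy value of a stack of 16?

1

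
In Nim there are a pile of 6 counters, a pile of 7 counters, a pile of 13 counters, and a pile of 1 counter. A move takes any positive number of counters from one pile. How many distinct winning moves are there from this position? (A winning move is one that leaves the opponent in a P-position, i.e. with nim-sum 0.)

1

Compute the nim-sum pairwise:
6 XOR 7 = 1
1 XOR 13 = 12
12 XOR 1 = 13
The overall nim-sum is X = 13. A pile of size p has a winning move iff p XOR X < p (reduce it to p XOR X).
  6: 6 XOR 13 = 11 ≥ 6 — no move.
  7: 7 XOR 13 = 10 ≥ 7 — no move.
  13: 13 XOR 13 = 0 < 13 — winning move (to 0).
  1: 1 XOR 13 = 12 ≥ 1 — no move.
That gives 1 winning move.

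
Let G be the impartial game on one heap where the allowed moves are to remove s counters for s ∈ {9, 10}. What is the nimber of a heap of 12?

Build the Grundy sequence with g(k) = mex{g(k−s) : s ∈ {9, 10}, s ≤ k}:
g(0) = mex{} = 0
g(1) = mex{} = 0
g(2) = mex{} = 0
g(3) = mex{} = 0
g(4) = mex{} = 0
g(5) = mex{} = 0
g(6) = mex{} = 0
g(7) = mex{} = 0
g(8) = mex{} = 0
g(9) = mex{0} = 1
g(10) = mex{0} = 1
g(11) = mex{0} = 1
g(12) = mex{0} = 1
So g(12) = 1.

1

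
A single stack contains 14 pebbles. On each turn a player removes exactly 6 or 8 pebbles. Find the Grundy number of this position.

Grundy values for subtraction set {6, 8}:
k:     0  1  2  3  4  5  6  7  8  9 10 11 12 13 14
g(k):  0  0  0  0  0  0  1  1  1  1  1  1  2  2  0
So g(14) = 0.

0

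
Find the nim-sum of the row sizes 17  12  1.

28

Nim-sum: 17 ^ 12 ^ 1 = 28.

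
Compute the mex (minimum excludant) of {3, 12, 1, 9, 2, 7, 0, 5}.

4

The values 0, 1, 2, 3 are all present; 4 is the first non-negative integer missing from the set.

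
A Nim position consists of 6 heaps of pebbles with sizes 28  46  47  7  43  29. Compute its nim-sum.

44

Write each in binary and XOR column by column:
  011100  (28)
  101110  (46)
  101111  (47)
  000111  (7)
  101011  (43)
  011101  (29)
  ------
  101100  (44)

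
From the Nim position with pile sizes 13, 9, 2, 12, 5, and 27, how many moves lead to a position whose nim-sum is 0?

In binary:
  01101  (13)
  01001  (9)
  00010  (2)
  01100  (12)
  00101  (5)
  11011  (27)
  -----
  10100  (20)
The overall nim-sum is X = 20. A pile of size p has a winning move iff p XOR X < p (reduce it to p XOR X).
  13: 13 XOR 20 = 25 ≥ 13 — no move.
  9: 9 XOR 20 = 29 ≥ 9 — no move.
  2: 2 XOR 20 = 22 ≥ 2 — no move.
  12: 12 XOR 20 = 24 ≥ 12 — no move.
  5: 5 XOR 20 = 17 ≥ 5 — no move.
  27: 27 XOR 20 = 15 < 27 — winning move (to 15).
That gives 1 winning move.

1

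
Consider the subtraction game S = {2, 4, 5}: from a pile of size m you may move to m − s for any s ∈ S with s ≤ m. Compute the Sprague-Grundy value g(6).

Compute g(0), g(1), … for moves {2, 4, 5}:
k:     0  1  2  3  4  5  6
g(k):  0  0  1  1  2  2  3
So g(6) = 3.

3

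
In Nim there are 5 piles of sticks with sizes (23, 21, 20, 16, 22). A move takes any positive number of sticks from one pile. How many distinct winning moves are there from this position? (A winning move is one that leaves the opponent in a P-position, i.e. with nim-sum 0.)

5

Compute the nim-sum pairwise:
23 ⊕ 21 = 2
2 ⊕ 20 = 22
22 ⊕ 16 = 6
6 ⊕ 22 = 16
The overall nim-sum is X = 16. A pile of size p has a winning move iff p XOR X < p (reduce it to p XOR X).
  23: 23 XOR 16 = 7 < 23 — winning move (to 7).
  21: 21 XOR 16 = 5 < 21 — winning move (to 5).
  20: 20 XOR 16 = 4 < 20 — winning move (to 4).
  16: 16 XOR 16 = 0 < 16 — winning move (to 0).
  22: 22 XOR 16 = 6 < 22 — winning move (to 6).
That gives 5 winning moves.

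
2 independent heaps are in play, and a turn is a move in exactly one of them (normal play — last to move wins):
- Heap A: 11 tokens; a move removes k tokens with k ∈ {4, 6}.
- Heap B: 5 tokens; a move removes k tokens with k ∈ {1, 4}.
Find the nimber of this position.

Build the Grundy sequence for heap A with g(k) = mex{g(k−s) : s ∈ {4, 6}, s ≤ k}:
g(0) = mex{} = 0
g(1) = mex{} = 0
g(2) = mex{} = 0
g(3) = mex{} = 0
g(4) = mex{0} = 1
g(5) = mex{0} = 1
g(6) = mex{0} = 1
g(7) = mex{0} = 1
g(8) = mex{0,1} = 2
g(9) = mex{0,1} = 2
g(10) = mex{1} = 0
g(11) = mex{1} = 0
So g(11) = 0.
Build the Grundy sequence for heap B with g(k) = mex{g(k−s) : s ∈ {1, 4}, s ≤ k}:
g(0) = mex{} = 0
g(1) = mex{0} = 1
g(2) = mex{1} = 0
g(3) = mex{0} = 1
g(4) = mex{0,1} = 2
g(5) = mex{1,2} = 0
So g(5) = 0.
The value of a disjunctive sum is the nim-sum of the parts.
Combined value = 0 XOR 0 = 0.

0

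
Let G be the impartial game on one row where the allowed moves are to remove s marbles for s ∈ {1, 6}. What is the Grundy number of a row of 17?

Grundy values for subtraction set {1, 6}:
k:     0  1  2  3  4  5  6  7  8  9 10 11 12 13 14 15 16 17
g(k):  0  1  0  1  0  1  2  0  1  0  1  0  1  2  0  1  0  1
So g(17) = 1.

1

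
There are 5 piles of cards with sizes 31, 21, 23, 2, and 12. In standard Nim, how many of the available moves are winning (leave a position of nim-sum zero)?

3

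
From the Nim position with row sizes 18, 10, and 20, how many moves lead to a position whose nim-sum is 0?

1

Compute the nim-sum pairwise:
18 XOR 10 = 24
24 XOR 20 = 12
The overall nim-sum is X = 12. A row of size p has a winning move iff p XOR X < p (reduce it to p XOR X).
  18: 18 XOR 12 = 30 ≥ 18 — no move.
  10: 10 XOR 12 = 6 < 10 — winning move (to 6).
  20: 20 XOR 12 = 24 ≥ 20 — no move.
That gives 1 winning move.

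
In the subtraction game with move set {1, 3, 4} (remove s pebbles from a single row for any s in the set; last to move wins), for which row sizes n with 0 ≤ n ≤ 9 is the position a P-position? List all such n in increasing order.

0, 2, 7, 9

Compute g(0), g(1), … for moves {1, 3, 4}:
k:     0  1  2  3  4  5  6  7  8  9
g(k):  0  1  0  1  2  3  2  0  1  0
The P-positions (g = 0) in 0..9 are 0, 2, 7, 9.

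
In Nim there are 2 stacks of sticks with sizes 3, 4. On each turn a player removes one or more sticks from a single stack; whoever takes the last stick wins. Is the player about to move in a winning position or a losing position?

Winning position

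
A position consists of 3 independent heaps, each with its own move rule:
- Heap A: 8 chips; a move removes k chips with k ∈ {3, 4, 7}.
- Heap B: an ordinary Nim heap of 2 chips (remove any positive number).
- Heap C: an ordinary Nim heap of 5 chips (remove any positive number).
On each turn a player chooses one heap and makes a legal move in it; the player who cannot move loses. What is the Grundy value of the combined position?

5

For heap A, compute g(0), g(1), … with moves {3, 4, 7}:
g(0) = mex{} = 0
g(1) = mex{} = 0
g(2) = mex{} = 0
g(3) = mex{0} = 1
g(4) = mex{0} = 1
g(5) = mex{0} = 1
g(6) = mex{0,1} = 2
g(7) = mex{0,1} = 2
g(8) = mex{0,1} = 2
So g(8) = 2.
Heap B is a plain Nim heap of size 2, so its Grundy value is 2.
Heap C is a plain Nim heap of size 5, so its Grundy value is 5.
By the Sprague-Grundy theorem, the Grundy value of a sum of independent games is the XOR of the component values.
Combined value = 2 XOR 2 XOR 5 = 5.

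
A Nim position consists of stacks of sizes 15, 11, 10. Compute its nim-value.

Write each in binary and XOR column by column:
  1111  (15)
  1011  (11)
  1010  (10)
  ----
  1110  (14)

14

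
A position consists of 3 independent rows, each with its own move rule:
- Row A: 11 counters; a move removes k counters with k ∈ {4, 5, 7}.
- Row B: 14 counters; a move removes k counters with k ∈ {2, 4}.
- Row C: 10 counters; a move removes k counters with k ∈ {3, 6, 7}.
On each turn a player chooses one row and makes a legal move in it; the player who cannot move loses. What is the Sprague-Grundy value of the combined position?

1

For row A, compute g(0), g(1), … with moves {4, 5, 7}:
g(0) = mex{} = 0
g(1) = mex{} = 0
g(2) = mex{} = 0
g(3) = mex{} = 0
g(4) = mex{0} = 1
g(5) = mex{0} = 1
g(6) = mex{0} = 1
g(7) = mex{0} = 1
g(8) = mex{0,1} = 2
g(9) = mex{0,1} = 2
g(10) = mex{0,1} = 2
g(11) = mex{1} = 0
So g(11) = 0.
Build the Grundy sequence for row B with g(k) = mex{g(k−s) : s ∈ {2, 4}, s ≤ k}:
k:     0  1  2  3  4  5  6  7  8  9 10 11 12 13 14
g(k):  0  0  1  1  2  2  0  0  1  1  2  2  0  0  1
So g(14) = 1.
Grundy values for row C (subtraction set {3, 6, 7}):
g(0) = mex{} = 0
g(1) = mex{} = 0
g(2) = mex{} = 0
g(3) = mex{0} = 1
g(4) = mex{0} = 1
g(5) = mex{0} = 1
g(6) = mex{0,1} = 2
g(7) = mex{0,1} = 2
g(8) = mex{0,1} = 2
g(9) = mex{0,1,2} = 3
g(10) = mex{1,2} = 0
So g(10) = 0.
By the Sprague-Grundy theorem, the Grundy value of a sum of independent games is the XOR of the component values.
Combined value = 0 ⊕ 1 ⊕ 0 = 1.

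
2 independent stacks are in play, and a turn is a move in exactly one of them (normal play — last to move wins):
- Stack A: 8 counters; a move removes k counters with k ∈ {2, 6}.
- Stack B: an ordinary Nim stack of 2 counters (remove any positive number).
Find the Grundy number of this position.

2

Grundy values for stack A (subtraction set {2, 6}):
g(0) = mex{} = 0
g(1) = mex{} = 0
g(2) = mex{0} = 1
g(3) = mex{0} = 1
g(4) = mex{1} = 0
g(5) = mex{1} = 0
g(6) = mex{0} = 1
g(7) = mex{0} = 1
g(8) = mex{1} = 0
So g(8) = 0.
Stack B is a plain Nim stack of size 2, so its Grundy value is 2.
The value of a disjunctive sum is the nim-sum of the parts.
Combined value = 0 XOR 2 = 2.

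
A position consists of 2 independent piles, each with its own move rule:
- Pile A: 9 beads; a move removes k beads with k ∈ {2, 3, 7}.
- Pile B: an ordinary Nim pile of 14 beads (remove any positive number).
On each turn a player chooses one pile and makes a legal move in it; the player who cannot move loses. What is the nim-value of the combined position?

12

Build the Grundy sequence for pile A with g(k) = mex{g(k−s) : s ∈ {2, 3, 7}, s ≤ k}:
g(0) = mex{} = 0
g(1) = mex{} = 0
g(2) = mex{0} = 1
g(3) = mex{0} = 1
g(4) = mex{0,1} = 2
g(5) = mex{1} = 0
g(6) = mex{1,2} = 0
g(7) = mex{0,2} = 1
g(8) = mex{0} = 1
g(9) = mex{0,1} = 2
So g(9) = 2.
Pile B is a plain Nim pile of size 14, so its Grundy value is 14.
The value of a disjunctive sum is the nim-sum of the parts.
Combined value = 2 XOR 14 = 12.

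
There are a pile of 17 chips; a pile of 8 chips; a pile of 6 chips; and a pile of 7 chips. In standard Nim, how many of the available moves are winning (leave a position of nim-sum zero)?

1

Bitwise XOR of the heap sizes:
  10001  (17)
  01000  (8)
  00110  (6)
  00111  (7)
  -----
  11000  (24)
The overall nim-sum is X = 24. A pile of size p has a winning move iff p XOR X < p (reduce it to p XOR X).
  17: 17 XOR 24 = 9 < 17 — winning move (to 9).
  8: 8 XOR 24 = 16 ≥ 8 — no move.
  6: 6 XOR 24 = 30 ≥ 6 — no move.
  7: 7 XOR 24 = 31 ≥ 7 — no move.
That gives 1 winning move.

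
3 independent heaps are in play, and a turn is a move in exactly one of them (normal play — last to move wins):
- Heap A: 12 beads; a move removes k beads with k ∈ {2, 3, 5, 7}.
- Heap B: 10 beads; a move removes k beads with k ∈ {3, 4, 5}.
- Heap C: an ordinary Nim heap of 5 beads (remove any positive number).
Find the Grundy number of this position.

Build the Grundy sequence for heap A with g(k) = mex{g(k−s) : s ∈ {2, 3, 5, 7}, s ≤ k}:
g(0) = mex{} = 0
g(1) = mex{} = 0
g(2) = mex{0} = 1
g(3) = mex{0} = 1
g(4) = mex{0,1} = 2
g(5) = mex{0,1} = 2
g(6) = mex{0,1,2} = 3
g(7) = mex{0,1,2} = 3
g(8) = mex{0,1,2,3} = 4
g(9) = mex{1,2,3} = 0
g(10) = mex{1,2,3,4} = 0
g(11) = mex{0,2,3,4} = 1
g(12) = mex{0,2,3} = 1
So g(12) = 1.
For heap B, compute g(0), g(1), … with moves {3, 4, 5}:
k:     0  1  2  3  4  5  6  7  8  9 10
g(k):  0  0  0  1  1  1  2  2  0  0  0
So g(10) = 0.
Heap C is a plain Nim heap of size 5, so its Grundy value is 5.
By the Sprague-Grundy theorem, the Grundy value of a sum of independent games is the XOR of the component values.
Combined value = 1 XOR 0 XOR 5 = 4.

4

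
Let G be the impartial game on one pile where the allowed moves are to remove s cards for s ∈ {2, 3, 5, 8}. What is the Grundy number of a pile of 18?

0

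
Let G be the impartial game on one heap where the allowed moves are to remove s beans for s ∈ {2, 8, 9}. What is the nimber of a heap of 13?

1

Build the Grundy sequence with g(k) = mex{g(k−s) : s ∈ {2, 8, 9}, s ≤ k}:
k:     0  1  2  3  4  5  6  7  8  9 10 11 12 13
g(k):  0  0  1  1  0  0  1  1  2  2  3  0  2  1
So g(13) = 1.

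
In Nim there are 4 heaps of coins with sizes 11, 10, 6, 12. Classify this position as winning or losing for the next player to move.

Winning position

Write each in binary and XOR column by column:
  1011  (11)
  1010  (10)
  0110  (6)
  1100  (12)
  ----
  1011  (11)
The nim-sum is 11 ≠ 0, so this is an N-position: the player to move can win.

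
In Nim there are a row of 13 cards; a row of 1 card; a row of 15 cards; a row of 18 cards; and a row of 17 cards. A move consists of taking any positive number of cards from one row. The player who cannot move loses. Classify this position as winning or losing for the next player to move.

Losing position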